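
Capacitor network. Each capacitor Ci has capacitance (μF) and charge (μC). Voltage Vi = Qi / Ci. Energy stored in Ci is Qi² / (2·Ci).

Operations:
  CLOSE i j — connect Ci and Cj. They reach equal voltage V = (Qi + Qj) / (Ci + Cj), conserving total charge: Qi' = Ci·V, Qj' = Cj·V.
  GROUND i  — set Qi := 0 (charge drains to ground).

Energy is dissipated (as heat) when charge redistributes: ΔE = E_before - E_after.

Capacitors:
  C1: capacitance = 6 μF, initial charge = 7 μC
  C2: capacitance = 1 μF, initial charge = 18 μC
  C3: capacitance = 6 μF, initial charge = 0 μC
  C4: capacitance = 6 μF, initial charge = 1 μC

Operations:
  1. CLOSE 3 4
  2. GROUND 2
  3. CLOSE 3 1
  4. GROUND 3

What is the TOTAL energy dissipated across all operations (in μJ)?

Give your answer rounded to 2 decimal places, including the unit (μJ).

Initial: C1(6μF, Q=7μC, V=1.17V), C2(1μF, Q=18μC, V=18.00V), C3(6μF, Q=0μC, V=0.00V), C4(6μF, Q=1μC, V=0.17V)
Op 1: CLOSE 3-4: Q_total=1.00, C_total=12.00, V=0.08; Q3=0.50, Q4=0.50; dissipated=0.042
Op 2: GROUND 2: Q2=0; energy lost=162.000
Op 3: CLOSE 3-1: Q_total=7.50, C_total=12.00, V=0.62; Q3=3.75, Q1=3.75; dissipated=1.760
Op 4: GROUND 3: Q3=0; energy lost=1.172
Total dissipated: 164.974 μJ

Answer: 164.97 μJ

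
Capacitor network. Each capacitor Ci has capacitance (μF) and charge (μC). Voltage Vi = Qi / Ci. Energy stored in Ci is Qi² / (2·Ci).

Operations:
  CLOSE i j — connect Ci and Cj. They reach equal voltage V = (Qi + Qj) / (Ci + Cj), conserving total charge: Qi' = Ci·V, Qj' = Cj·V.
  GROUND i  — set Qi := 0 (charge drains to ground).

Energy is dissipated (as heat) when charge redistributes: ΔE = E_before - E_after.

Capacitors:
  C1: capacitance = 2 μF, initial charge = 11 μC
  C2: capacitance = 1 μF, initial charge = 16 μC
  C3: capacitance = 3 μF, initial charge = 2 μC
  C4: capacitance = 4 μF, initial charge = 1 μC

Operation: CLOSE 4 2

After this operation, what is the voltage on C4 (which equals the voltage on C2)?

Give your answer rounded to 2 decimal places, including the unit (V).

Initial: C1(2μF, Q=11μC, V=5.50V), C2(1μF, Q=16μC, V=16.00V), C3(3μF, Q=2μC, V=0.67V), C4(4μF, Q=1μC, V=0.25V)
Op 1: CLOSE 4-2: Q_total=17.00, C_total=5.00, V=3.40; Q4=13.60, Q2=3.40; dissipated=99.225

Answer: 3.40 V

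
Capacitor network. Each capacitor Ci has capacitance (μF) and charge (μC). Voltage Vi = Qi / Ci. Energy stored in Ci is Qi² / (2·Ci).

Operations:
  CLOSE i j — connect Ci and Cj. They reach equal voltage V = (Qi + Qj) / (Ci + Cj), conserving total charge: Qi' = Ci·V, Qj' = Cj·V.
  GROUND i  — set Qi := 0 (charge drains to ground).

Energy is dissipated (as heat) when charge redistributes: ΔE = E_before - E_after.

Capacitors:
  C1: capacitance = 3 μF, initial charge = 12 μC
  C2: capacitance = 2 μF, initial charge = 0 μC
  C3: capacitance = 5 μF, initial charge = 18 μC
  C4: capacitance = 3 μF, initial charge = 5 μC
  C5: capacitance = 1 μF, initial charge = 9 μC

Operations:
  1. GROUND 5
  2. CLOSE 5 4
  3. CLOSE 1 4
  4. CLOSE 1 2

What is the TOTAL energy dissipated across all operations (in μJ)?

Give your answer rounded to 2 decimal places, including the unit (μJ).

Initial: C1(3μF, Q=12μC, V=4.00V), C2(2μF, Q=0μC, V=0.00V), C3(5μF, Q=18μC, V=3.60V), C4(3μF, Q=5μC, V=1.67V), C5(1μF, Q=9μC, V=9.00V)
Op 1: GROUND 5: Q5=0; energy lost=40.500
Op 2: CLOSE 5-4: Q_total=5.00, C_total=4.00, V=1.25; Q5=1.25, Q4=3.75; dissipated=1.042
Op 3: CLOSE 1-4: Q_total=15.75, C_total=6.00, V=2.62; Q1=7.88, Q4=7.88; dissipated=5.672
Op 4: CLOSE 1-2: Q_total=7.88, C_total=5.00, V=1.57; Q1=4.72, Q2=3.15; dissipated=4.134
Total dissipated: 51.348 μJ

Answer: 51.35 μJ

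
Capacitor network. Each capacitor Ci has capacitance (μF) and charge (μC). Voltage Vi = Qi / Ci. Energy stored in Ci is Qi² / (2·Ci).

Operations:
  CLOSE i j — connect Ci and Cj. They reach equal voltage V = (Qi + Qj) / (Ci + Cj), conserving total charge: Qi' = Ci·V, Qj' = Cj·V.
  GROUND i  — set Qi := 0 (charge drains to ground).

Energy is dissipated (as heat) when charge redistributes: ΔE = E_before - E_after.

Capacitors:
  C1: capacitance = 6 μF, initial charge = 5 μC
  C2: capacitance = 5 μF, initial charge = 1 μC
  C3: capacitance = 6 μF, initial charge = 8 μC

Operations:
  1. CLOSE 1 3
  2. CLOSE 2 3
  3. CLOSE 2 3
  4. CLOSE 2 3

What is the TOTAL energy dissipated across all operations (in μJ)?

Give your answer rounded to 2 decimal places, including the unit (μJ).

Answer: 1.44 μJ

Derivation:
Initial: C1(6μF, Q=5μC, V=0.83V), C2(5μF, Q=1μC, V=0.20V), C3(6μF, Q=8μC, V=1.33V)
Op 1: CLOSE 1-3: Q_total=13.00, C_total=12.00, V=1.08; Q1=6.50, Q3=6.50; dissipated=0.375
Op 2: CLOSE 2-3: Q_total=7.50, C_total=11.00, V=0.68; Q2=3.41, Q3=4.09; dissipated=1.064
Op 3: CLOSE 2-3: Q_total=7.50, C_total=11.00, V=0.68; Q2=3.41, Q3=4.09; dissipated=0.000
Op 4: CLOSE 2-3: Q_total=7.50, C_total=11.00, V=0.68; Q2=3.41, Q3=4.09; dissipated=0.000
Total dissipated: 1.439 μJ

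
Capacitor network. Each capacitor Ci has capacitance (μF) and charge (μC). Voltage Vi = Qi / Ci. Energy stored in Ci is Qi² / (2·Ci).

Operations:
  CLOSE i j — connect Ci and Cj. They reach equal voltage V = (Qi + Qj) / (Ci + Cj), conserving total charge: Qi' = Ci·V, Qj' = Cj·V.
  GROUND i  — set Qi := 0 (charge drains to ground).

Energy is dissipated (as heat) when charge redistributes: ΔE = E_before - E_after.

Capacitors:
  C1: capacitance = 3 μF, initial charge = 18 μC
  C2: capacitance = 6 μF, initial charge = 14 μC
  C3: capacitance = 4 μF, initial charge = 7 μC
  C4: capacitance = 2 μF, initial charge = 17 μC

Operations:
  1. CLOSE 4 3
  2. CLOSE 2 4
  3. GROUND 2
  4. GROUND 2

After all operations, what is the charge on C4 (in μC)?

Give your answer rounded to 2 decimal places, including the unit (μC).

Answer: 5.50 μC

Derivation:
Initial: C1(3μF, Q=18μC, V=6.00V), C2(6μF, Q=14μC, V=2.33V), C3(4μF, Q=7μC, V=1.75V), C4(2μF, Q=17μC, V=8.50V)
Op 1: CLOSE 4-3: Q_total=24.00, C_total=6.00, V=4.00; Q4=8.00, Q3=16.00; dissipated=30.375
Op 2: CLOSE 2-4: Q_total=22.00, C_total=8.00, V=2.75; Q2=16.50, Q4=5.50; dissipated=2.083
Op 3: GROUND 2: Q2=0; energy lost=22.688
Op 4: GROUND 2: Q2=0; energy lost=0.000
Final charges: Q1=18.00, Q2=0.00, Q3=16.00, Q4=5.50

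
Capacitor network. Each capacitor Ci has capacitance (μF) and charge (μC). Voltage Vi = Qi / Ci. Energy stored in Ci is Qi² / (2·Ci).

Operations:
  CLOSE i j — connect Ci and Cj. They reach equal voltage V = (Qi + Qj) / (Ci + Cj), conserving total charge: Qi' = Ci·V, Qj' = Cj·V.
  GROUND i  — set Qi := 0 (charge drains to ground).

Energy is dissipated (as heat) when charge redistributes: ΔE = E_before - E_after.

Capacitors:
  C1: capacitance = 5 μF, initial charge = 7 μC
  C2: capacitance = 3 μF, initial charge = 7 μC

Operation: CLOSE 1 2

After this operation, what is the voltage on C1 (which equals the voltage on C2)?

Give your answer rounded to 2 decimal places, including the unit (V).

Initial: C1(5μF, Q=7μC, V=1.40V), C2(3μF, Q=7μC, V=2.33V)
Op 1: CLOSE 1-2: Q_total=14.00, C_total=8.00, V=1.75; Q1=8.75, Q2=5.25; dissipated=0.817

Answer: 1.75 V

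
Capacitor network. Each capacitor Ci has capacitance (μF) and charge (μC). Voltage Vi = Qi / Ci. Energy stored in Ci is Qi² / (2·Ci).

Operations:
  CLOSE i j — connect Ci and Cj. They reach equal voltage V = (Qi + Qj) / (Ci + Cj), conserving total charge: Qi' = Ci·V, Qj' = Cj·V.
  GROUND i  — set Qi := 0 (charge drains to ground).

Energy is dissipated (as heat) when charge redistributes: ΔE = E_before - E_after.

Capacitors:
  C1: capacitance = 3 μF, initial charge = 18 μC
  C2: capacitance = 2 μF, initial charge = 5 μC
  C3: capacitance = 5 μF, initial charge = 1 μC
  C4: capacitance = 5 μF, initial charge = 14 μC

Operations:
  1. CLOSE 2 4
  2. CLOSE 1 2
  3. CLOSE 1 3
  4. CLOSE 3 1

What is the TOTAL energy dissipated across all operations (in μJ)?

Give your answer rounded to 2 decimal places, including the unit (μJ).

Answer: 25.41 μJ

Derivation:
Initial: C1(3μF, Q=18μC, V=6.00V), C2(2μF, Q=5μC, V=2.50V), C3(5μF, Q=1μC, V=0.20V), C4(5μF, Q=14μC, V=2.80V)
Op 1: CLOSE 2-4: Q_total=19.00, C_total=7.00, V=2.71; Q2=5.43, Q4=13.57; dissipated=0.064
Op 2: CLOSE 1-2: Q_total=23.43, C_total=5.00, V=4.69; Q1=14.06, Q2=9.37; dissipated=6.478
Op 3: CLOSE 1-3: Q_total=15.06, C_total=8.00, V=1.88; Q1=5.65, Q3=9.41; dissipated=18.864
Op 4: CLOSE 3-1: Q_total=15.06, C_total=8.00, V=1.88; Q3=9.41, Q1=5.65; dissipated=0.000
Total dissipated: 25.406 μJ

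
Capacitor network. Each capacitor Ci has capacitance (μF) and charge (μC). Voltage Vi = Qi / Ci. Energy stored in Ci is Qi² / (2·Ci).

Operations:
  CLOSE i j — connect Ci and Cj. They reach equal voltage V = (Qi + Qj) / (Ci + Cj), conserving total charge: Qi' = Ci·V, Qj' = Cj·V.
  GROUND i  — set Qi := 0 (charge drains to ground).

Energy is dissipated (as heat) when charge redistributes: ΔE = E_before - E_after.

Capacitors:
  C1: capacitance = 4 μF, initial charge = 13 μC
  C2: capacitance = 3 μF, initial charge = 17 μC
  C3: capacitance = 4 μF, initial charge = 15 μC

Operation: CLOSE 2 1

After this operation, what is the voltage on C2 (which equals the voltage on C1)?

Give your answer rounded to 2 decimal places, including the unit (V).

Answer: 4.29 V

Derivation:
Initial: C1(4μF, Q=13μC, V=3.25V), C2(3μF, Q=17μC, V=5.67V), C3(4μF, Q=15μC, V=3.75V)
Op 1: CLOSE 2-1: Q_total=30.00, C_total=7.00, V=4.29; Q2=12.86, Q1=17.14; dissipated=5.006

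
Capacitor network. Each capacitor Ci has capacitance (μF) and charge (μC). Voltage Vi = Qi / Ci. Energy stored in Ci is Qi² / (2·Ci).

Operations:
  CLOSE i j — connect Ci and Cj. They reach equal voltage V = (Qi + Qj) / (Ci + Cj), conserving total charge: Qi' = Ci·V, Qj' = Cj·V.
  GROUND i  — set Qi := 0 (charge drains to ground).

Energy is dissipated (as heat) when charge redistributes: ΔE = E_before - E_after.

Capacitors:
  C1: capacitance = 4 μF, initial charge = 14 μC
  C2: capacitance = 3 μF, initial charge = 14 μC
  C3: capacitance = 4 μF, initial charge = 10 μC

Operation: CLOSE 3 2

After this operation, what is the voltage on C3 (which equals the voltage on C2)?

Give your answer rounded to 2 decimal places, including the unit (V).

Answer: 3.43 V

Derivation:
Initial: C1(4μF, Q=14μC, V=3.50V), C2(3μF, Q=14μC, V=4.67V), C3(4μF, Q=10μC, V=2.50V)
Op 1: CLOSE 3-2: Q_total=24.00, C_total=7.00, V=3.43; Q3=13.71, Q2=10.29; dissipated=4.024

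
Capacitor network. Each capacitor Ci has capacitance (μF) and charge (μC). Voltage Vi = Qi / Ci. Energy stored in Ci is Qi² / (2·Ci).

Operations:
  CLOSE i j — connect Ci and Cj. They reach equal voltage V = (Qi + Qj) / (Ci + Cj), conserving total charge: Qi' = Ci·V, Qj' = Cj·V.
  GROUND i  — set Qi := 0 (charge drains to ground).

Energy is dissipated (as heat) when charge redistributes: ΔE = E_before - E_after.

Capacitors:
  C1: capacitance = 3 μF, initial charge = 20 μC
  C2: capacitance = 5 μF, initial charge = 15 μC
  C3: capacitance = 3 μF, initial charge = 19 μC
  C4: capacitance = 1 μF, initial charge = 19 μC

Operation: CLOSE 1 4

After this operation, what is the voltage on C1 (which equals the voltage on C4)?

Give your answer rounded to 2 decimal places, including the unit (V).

Answer: 9.75 V

Derivation:
Initial: C1(3μF, Q=20μC, V=6.67V), C2(5μF, Q=15μC, V=3.00V), C3(3μF, Q=19μC, V=6.33V), C4(1μF, Q=19μC, V=19.00V)
Op 1: CLOSE 1-4: Q_total=39.00, C_total=4.00, V=9.75; Q1=29.25, Q4=9.75; dissipated=57.042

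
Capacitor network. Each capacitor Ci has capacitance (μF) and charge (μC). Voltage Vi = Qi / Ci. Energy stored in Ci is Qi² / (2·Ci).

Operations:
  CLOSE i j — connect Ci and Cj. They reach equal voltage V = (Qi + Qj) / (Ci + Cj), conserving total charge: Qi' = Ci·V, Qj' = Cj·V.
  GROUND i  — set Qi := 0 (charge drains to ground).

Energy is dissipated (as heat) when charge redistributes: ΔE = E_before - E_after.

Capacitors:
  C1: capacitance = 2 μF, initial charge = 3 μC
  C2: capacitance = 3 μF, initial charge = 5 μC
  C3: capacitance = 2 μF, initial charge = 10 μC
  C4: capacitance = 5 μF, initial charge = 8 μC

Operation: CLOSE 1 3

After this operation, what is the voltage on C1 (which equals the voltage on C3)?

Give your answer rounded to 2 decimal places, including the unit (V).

Initial: C1(2μF, Q=3μC, V=1.50V), C2(3μF, Q=5μC, V=1.67V), C3(2μF, Q=10μC, V=5.00V), C4(5μF, Q=8μC, V=1.60V)
Op 1: CLOSE 1-3: Q_total=13.00, C_total=4.00, V=3.25; Q1=6.50, Q3=6.50; dissipated=6.125

Answer: 3.25 V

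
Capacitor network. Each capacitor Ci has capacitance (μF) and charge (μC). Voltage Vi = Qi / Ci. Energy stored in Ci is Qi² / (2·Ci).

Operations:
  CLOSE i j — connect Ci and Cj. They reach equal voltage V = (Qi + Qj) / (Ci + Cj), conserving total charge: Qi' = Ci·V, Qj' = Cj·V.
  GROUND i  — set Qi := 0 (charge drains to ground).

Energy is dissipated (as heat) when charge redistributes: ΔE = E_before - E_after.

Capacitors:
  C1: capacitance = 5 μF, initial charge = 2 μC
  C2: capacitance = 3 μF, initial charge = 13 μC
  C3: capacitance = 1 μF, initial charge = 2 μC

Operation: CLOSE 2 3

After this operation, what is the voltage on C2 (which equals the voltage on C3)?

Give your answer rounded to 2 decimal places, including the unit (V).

Initial: C1(5μF, Q=2μC, V=0.40V), C2(3μF, Q=13μC, V=4.33V), C3(1μF, Q=2μC, V=2.00V)
Op 1: CLOSE 2-3: Q_total=15.00, C_total=4.00, V=3.75; Q2=11.25, Q3=3.75; dissipated=2.042

Answer: 3.75 V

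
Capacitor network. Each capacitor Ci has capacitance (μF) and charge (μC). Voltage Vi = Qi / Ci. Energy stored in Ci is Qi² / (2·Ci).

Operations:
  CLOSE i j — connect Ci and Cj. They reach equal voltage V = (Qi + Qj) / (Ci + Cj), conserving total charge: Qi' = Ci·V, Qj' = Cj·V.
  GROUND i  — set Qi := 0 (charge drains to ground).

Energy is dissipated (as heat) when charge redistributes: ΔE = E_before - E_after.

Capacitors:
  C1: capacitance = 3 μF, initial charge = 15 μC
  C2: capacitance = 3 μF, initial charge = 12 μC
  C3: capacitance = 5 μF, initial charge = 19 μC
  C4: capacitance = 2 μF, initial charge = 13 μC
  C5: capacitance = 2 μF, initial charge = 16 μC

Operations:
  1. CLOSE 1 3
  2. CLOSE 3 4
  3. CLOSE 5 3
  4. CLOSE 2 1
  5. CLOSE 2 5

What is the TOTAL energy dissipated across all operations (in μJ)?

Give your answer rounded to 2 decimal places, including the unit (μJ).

Initial: C1(3μF, Q=15μC, V=5.00V), C2(3μF, Q=12μC, V=4.00V), C3(5μF, Q=19μC, V=3.80V), C4(2μF, Q=13μC, V=6.50V), C5(2μF, Q=16μC, V=8.00V)
Op 1: CLOSE 1-3: Q_total=34.00, C_total=8.00, V=4.25; Q1=12.75, Q3=21.25; dissipated=1.350
Op 2: CLOSE 3-4: Q_total=34.25, C_total=7.00, V=4.89; Q3=24.46, Q4=9.79; dissipated=3.616
Op 3: CLOSE 5-3: Q_total=40.46, C_total=7.00, V=5.78; Q5=11.56, Q3=28.90; dissipated=6.896
Op 4: CLOSE 2-1: Q_total=24.75, C_total=6.00, V=4.12; Q2=12.38, Q1=12.38; dissipated=0.047
Op 5: CLOSE 2-5: Q_total=23.94, C_total=5.00, V=4.79; Q2=14.36, Q5=9.57; dissipated=1.645
Total dissipated: 13.554 μJ

Answer: 13.55 μJ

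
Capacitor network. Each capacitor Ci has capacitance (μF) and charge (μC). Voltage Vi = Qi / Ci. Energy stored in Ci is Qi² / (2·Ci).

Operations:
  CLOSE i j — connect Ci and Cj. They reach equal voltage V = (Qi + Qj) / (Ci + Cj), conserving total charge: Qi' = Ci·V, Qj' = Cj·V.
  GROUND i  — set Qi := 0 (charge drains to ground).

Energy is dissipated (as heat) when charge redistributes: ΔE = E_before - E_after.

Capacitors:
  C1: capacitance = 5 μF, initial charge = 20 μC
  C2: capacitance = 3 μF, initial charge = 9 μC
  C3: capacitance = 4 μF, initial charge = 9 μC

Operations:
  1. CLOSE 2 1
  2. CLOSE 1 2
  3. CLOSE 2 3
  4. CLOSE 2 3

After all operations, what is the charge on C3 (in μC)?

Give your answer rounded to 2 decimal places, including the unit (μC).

Answer: 11.36 μC

Derivation:
Initial: C1(5μF, Q=20μC, V=4.00V), C2(3μF, Q=9μC, V=3.00V), C3(4μF, Q=9μC, V=2.25V)
Op 1: CLOSE 2-1: Q_total=29.00, C_total=8.00, V=3.62; Q2=10.88, Q1=18.12; dissipated=0.938
Op 2: CLOSE 1-2: Q_total=29.00, C_total=8.00, V=3.62; Q1=18.12, Q2=10.88; dissipated=0.000
Op 3: CLOSE 2-3: Q_total=19.88, C_total=7.00, V=2.84; Q2=8.52, Q3=11.36; dissipated=1.621
Op 4: CLOSE 2-3: Q_total=19.88, C_total=7.00, V=2.84; Q2=8.52, Q3=11.36; dissipated=0.000
Final charges: Q1=18.12, Q2=8.52, Q3=11.36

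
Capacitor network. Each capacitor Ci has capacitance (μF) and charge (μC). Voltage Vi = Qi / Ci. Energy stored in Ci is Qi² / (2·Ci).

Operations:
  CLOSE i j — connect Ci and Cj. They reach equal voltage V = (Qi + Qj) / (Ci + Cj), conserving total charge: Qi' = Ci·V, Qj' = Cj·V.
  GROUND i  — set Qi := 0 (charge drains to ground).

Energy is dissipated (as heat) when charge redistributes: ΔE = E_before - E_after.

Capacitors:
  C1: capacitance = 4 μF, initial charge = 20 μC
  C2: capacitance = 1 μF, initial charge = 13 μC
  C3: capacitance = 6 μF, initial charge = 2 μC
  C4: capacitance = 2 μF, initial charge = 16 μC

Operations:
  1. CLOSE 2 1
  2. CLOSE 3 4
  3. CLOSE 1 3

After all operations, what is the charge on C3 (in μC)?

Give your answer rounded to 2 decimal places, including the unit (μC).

Initial: C1(4μF, Q=20μC, V=5.00V), C2(1μF, Q=13μC, V=13.00V), C3(6μF, Q=2μC, V=0.33V), C4(2μF, Q=16μC, V=8.00V)
Op 1: CLOSE 2-1: Q_total=33.00, C_total=5.00, V=6.60; Q2=6.60, Q1=26.40; dissipated=25.600
Op 2: CLOSE 3-4: Q_total=18.00, C_total=8.00, V=2.25; Q3=13.50, Q4=4.50; dissipated=44.083
Op 3: CLOSE 1-3: Q_total=39.90, C_total=10.00, V=3.99; Q1=15.96, Q3=23.94; dissipated=22.707
Final charges: Q1=15.96, Q2=6.60, Q3=23.94, Q4=4.50

Answer: 23.94 μC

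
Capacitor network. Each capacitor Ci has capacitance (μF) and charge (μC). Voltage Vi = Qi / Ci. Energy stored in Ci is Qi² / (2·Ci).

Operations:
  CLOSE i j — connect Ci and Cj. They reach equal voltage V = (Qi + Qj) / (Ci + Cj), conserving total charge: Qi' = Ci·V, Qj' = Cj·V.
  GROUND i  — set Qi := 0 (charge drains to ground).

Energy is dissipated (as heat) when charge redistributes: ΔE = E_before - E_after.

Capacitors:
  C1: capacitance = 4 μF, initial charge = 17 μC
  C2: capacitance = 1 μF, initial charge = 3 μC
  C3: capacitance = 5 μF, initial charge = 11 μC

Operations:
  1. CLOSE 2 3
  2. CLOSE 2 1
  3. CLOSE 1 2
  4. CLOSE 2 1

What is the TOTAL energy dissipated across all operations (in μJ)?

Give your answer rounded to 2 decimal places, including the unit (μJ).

Answer: 1.74 μJ

Derivation:
Initial: C1(4μF, Q=17μC, V=4.25V), C2(1μF, Q=3μC, V=3.00V), C3(5μF, Q=11μC, V=2.20V)
Op 1: CLOSE 2-3: Q_total=14.00, C_total=6.00, V=2.33; Q2=2.33, Q3=11.67; dissipated=0.267
Op 2: CLOSE 2-1: Q_total=19.33, C_total=5.00, V=3.87; Q2=3.87, Q1=15.47; dissipated=1.469
Op 3: CLOSE 1-2: Q_total=19.33, C_total=5.00, V=3.87; Q1=15.47, Q2=3.87; dissipated=0.000
Op 4: CLOSE 2-1: Q_total=19.33, C_total=5.00, V=3.87; Q2=3.87, Q1=15.47; dissipated=0.000
Total dissipated: 1.736 μJ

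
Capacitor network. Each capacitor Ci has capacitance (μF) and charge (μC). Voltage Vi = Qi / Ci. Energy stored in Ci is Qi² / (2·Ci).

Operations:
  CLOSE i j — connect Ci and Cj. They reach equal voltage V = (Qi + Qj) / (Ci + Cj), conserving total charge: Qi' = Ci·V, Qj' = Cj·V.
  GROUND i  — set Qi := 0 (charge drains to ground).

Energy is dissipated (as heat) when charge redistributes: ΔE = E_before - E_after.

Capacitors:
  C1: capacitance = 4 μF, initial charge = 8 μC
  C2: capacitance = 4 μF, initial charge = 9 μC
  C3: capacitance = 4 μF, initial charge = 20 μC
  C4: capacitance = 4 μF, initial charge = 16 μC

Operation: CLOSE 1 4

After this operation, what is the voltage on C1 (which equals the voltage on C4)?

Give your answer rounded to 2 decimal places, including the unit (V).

Initial: C1(4μF, Q=8μC, V=2.00V), C2(4μF, Q=9μC, V=2.25V), C3(4μF, Q=20μC, V=5.00V), C4(4μF, Q=16μC, V=4.00V)
Op 1: CLOSE 1-4: Q_total=24.00, C_total=8.00, V=3.00; Q1=12.00, Q4=12.00; dissipated=4.000

Answer: 3.00 V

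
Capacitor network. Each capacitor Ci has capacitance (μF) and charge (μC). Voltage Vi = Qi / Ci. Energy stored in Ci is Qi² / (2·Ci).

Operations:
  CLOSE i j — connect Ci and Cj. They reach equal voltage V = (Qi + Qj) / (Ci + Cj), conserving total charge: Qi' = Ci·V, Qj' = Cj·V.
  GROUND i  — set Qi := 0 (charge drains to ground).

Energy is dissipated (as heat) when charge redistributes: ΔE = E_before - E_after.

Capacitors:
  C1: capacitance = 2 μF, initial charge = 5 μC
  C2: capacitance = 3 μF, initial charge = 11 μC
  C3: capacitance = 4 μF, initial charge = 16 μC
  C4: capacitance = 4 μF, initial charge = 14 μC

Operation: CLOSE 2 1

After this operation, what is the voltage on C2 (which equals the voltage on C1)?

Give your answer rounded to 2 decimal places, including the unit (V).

Initial: C1(2μF, Q=5μC, V=2.50V), C2(3μF, Q=11μC, V=3.67V), C3(4μF, Q=16μC, V=4.00V), C4(4μF, Q=14μC, V=3.50V)
Op 1: CLOSE 2-1: Q_total=16.00, C_total=5.00, V=3.20; Q2=9.60, Q1=6.40; dissipated=0.817

Answer: 3.20 V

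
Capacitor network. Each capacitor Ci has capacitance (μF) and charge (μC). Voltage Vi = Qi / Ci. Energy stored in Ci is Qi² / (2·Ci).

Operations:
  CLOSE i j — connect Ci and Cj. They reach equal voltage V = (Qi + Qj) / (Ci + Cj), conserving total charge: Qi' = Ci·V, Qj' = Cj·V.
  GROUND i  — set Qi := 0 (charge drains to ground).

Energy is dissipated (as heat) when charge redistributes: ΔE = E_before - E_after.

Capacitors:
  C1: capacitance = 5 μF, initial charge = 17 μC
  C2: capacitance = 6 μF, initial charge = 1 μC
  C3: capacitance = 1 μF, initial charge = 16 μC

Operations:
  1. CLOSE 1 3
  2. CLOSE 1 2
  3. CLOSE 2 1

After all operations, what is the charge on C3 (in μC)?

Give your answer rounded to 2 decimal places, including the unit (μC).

Answer: 5.50 μC

Derivation:
Initial: C1(5μF, Q=17μC, V=3.40V), C2(6μF, Q=1μC, V=0.17V), C3(1μF, Q=16μC, V=16.00V)
Op 1: CLOSE 1-3: Q_total=33.00, C_total=6.00, V=5.50; Q1=27.50, Q3=5.50; dissipated=66.150
Op 2: CLOSE 1-2: Q_total=28.50, C_total=11.00, V=2.59; Q1=12.95, Q2=15.55; dissipated=38.788
Op 3: CLOSE 2-1: Q_total=28.50, C_total=11.00, V=2.59; Q2=15.55, Q1=12.95; dissipated=0.000
Final charges: Q1=12.95, Q2=15.55, Q3=5.50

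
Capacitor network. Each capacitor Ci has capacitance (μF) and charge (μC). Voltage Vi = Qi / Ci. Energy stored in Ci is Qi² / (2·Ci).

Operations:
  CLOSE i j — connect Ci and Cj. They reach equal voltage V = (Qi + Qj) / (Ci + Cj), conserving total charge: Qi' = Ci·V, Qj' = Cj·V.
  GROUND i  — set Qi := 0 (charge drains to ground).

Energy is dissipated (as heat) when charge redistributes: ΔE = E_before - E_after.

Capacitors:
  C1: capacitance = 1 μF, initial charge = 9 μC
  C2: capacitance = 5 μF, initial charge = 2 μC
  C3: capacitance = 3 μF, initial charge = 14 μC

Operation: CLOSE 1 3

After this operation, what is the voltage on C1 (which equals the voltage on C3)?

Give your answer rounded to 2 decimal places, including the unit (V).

Initial: C1(1μF, Q=9μC, V=9.00V), C2(5μF, Q=2μC, V=0.40V), C3(3μF, Q=14μC, V=4.67V)
Op 1: CLOSE 1-3: Q_total=23.00, C_total=4.00, V=5.75; Q1=5.75, Q3=17.25; dissipated=7.042

Answer: 5.75 V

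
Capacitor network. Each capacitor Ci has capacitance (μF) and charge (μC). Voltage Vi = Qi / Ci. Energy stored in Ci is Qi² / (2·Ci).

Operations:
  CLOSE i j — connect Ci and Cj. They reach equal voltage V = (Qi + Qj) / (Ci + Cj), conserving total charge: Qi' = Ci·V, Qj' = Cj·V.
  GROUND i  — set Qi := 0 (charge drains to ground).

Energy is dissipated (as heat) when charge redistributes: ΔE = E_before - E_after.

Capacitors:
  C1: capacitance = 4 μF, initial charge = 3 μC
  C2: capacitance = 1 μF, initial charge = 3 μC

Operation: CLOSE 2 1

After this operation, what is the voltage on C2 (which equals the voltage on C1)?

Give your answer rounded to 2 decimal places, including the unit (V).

Initial: C1(4μF, Q=3μC, V=0.75V), C2(1μF, Q=3μC, V=3.00V)
Op 1: CLOSE 2-1: Q_total=6.00, C_total=5.00, V=1.20; Q2=1.20, Q1=4.80; dissipated=2.025

Answer: 1.20 V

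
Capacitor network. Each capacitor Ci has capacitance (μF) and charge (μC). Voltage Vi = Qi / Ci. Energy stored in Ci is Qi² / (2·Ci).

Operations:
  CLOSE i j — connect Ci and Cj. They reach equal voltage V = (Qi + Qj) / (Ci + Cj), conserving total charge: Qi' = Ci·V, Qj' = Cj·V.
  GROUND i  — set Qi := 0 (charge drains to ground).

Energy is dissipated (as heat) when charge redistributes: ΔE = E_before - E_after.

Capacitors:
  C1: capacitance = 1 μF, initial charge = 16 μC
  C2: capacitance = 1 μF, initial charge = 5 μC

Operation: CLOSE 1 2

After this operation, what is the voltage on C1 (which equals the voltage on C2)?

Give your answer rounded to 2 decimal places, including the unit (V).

Initial: C1(1μF, Q=16μC, V=16.00V), C2(1μF, Q=5μC, V=5.00V)
Op 1: CLOSE 1-2: Q_total=21.00, C_total=2.00, V=10.50; Q1=10.50, Q2=10.50; dissipated=30.250

Answer: 10.50 V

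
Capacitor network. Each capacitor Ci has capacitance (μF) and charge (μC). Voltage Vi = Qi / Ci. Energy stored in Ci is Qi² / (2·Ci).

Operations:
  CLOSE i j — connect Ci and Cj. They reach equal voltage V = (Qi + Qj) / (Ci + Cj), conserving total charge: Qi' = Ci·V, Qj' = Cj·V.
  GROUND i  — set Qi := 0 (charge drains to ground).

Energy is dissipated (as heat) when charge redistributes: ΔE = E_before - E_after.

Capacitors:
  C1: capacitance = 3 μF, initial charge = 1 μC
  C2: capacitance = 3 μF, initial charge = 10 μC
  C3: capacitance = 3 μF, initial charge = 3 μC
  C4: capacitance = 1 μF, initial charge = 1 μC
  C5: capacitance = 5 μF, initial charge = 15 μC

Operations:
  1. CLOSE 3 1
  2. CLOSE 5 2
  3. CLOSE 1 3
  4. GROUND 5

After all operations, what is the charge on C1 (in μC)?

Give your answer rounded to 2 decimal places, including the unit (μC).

Initial: C1(3μF, Q=1μC, V=0.33V), C2(3μF, Q=10μC, V=3.33V), C3(3μF, Q=3μC, V=1.00V), C4(1μF, Q=1μC, V=1.00V), C5(5μF, Q=15μC, V=3.00V)
Op 1: CLOSE 3-1: Q_total=4.00, C_total=6.00, V=0.67; Q3=2.00, Q1=2.00; dissipated=0.333
Op 2: CLOSE 5-2: Q_total=25.00, C_total=8.00, V=3.12; Q5=15.62, Q2=9.38; dissipated=0.104
Op 3: CLOSE 1-3: Q_total=4.00, C_total=6.00, V=0.67; Q1=2.00, Q3=2.00; dissipated=0.000
Op 4: GROUND 5: Q5=0; energy lost=24.414
Final charges: Q1=2.00, Q2=9.38, Q3=2.00, Q4=1.00, Q5=0.00

Answer: 2.00 μC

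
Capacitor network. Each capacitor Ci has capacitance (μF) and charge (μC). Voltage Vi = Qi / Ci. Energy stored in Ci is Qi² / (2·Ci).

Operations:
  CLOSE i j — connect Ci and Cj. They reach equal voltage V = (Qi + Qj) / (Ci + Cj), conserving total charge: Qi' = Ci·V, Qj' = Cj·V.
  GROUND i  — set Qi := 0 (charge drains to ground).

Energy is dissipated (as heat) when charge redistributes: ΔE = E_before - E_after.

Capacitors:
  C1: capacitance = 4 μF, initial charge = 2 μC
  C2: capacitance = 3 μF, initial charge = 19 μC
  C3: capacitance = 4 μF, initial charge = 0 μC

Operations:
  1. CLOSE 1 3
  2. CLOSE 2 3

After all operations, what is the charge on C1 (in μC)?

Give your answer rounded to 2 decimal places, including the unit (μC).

Answer: 1.00 μC

Derivation:
Initial: C1(4μF, Q=2μC, V=0.50V), C2(3μF, Q=19μC, V=6.33V), C3(4μF, Q=0μC, V=0.00V)
Op 1: CLOSE 1-3: Q_total=2.00, C_total=8.00, V=0.25; Q1=1.00, Q3=1.00; dissipated=0.250
Op 2: CLOSE 2-3: Q_total=20.00, C_total=7.00, V=2.86; Q2=8.57, Q3=11.43; dissipated=31.720
Final charges: Q1=1.00, Q2=8.57, Q3=11.43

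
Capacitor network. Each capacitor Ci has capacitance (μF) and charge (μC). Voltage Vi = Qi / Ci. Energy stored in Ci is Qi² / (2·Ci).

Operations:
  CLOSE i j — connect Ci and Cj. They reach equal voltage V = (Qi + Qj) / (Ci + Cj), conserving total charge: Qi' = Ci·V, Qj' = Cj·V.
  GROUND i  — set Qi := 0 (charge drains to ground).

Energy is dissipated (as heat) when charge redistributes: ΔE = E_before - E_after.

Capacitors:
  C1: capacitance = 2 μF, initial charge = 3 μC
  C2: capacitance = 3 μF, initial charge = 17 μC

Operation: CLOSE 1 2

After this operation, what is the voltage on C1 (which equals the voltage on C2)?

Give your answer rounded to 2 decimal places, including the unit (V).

Initial: C1(2μF, Q=3μC, V=1.50V), C2(3μF, Q=17μC, V=5.67V)
Op 1: CLOSE 1-2: Q_total=20.00, C_total=5.00, V=4.00; Q1=8.00, Q2=12.00; dissipated=10.417

Answer: 4.00 V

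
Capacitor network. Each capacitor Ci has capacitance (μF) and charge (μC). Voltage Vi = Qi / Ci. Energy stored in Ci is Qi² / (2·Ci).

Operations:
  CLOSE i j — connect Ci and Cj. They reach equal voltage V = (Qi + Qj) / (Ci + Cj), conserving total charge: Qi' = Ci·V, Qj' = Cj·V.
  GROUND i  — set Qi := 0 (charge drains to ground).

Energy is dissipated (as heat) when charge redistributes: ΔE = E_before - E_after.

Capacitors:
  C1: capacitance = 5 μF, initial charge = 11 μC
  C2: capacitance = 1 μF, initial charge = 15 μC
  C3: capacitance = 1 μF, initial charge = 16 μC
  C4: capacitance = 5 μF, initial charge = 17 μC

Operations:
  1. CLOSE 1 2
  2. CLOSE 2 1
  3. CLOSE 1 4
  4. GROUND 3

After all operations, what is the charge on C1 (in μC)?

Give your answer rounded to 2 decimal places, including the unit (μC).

Answer: 19.33 μC

Derivation:
Initial: C1(5μF, Q=11μC, V=2.20V), C2(1μF, Q=15μC, V=15.00V), C3(1μF, Q=16μC, V=16.00V), C4(5μF, Q=17μC, V=3.40V)
Op 1: CLOSE 1-2: Q_total=26.00, C_total=6.00, V=4.33; Q1=21.67, Q2=4.33; dissipated=68.267
Op 2: CLOSE 2-1: Q_total=26.00, C_total=6.00, V=4.33; Q2=4.33, Q1=21.67; dissipated=0.000
Op 3: CLOSE 1-4: Q_total=38.67, C_total=10.00, V=3.87; Q1=19.33, Q4=19.33; dissipated=1.089
Op 4: GROUND 3: Q3=0; energy lost=128.000
Final charges: Q1=19.33, Q2=4.33, Q3=0.00, Q4=19.33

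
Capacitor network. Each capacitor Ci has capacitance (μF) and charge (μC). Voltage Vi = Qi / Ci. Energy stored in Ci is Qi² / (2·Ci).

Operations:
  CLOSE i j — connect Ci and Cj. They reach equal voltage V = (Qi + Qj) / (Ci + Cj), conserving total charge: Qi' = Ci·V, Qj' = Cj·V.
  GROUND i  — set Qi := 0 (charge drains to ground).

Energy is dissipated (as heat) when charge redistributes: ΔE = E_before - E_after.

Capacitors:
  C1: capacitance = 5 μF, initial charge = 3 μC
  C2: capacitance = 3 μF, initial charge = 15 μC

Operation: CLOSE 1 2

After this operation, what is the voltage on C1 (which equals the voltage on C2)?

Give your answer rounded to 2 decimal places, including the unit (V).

Initial: C1(5μF, Q=3μC, V=0.60V), C2(3μF, Q=15μC, V=5.00V)
Op 1: CLOSE 1-2: Q_total=18.00, C_total=8.00, V=2.25; Q1=11.25, Q2=6.75; dissipated=18.150

Answer: 2.25 V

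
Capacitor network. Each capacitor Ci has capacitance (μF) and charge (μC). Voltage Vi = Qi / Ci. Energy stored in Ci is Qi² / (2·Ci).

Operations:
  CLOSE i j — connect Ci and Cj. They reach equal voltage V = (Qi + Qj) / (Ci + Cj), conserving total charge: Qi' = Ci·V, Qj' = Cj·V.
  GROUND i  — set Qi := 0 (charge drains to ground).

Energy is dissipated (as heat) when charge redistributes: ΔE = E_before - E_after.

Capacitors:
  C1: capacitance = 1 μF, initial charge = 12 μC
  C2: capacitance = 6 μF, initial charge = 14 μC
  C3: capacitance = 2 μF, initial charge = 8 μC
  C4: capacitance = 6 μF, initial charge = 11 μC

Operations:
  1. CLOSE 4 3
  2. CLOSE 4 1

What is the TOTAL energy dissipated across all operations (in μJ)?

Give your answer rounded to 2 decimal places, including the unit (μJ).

Answer: 43.22 μJ

Derivation:
Initial: C1(1μF, Q=12μC, V=12.00V), C2(6μF, Q=14μC, V=2.33V), C3(2μF, Q=8μC, V=4.00V), C4(6μF, Q=11μC, V=1.83V)
Op 1: CLOSE 4-3: Q_total=19.00, C_total=8.00, V=2.38; Q4=14.25, Q3=4.75; dissipated=3.521
Op 2: CLOSE 4-1: Q_total=26.25, C_total=7.00, V=3.75; Q4=22.50, Q1=3.75; dissipated=39.703
Total dissipated: 43.224 μJ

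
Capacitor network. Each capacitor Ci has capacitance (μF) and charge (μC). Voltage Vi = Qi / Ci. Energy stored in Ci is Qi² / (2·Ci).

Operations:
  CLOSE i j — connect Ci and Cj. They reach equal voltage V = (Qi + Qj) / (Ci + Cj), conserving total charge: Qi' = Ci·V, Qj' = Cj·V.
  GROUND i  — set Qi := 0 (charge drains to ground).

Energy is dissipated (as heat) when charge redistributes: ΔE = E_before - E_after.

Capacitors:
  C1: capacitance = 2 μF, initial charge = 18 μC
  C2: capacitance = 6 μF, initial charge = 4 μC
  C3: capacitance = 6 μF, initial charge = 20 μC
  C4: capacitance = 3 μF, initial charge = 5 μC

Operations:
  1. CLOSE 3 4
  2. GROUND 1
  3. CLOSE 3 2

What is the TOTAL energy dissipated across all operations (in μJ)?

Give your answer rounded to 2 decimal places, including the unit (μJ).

Answer: 90.46 μJ

Derivation:
Initial: C1(2μF, Q=18μC, V=9.00V), C2(6μF, Q=4μC, V=0.67V), C3(6μF, Q=20μC, V=3.33V), C4(3μF, Q=5μC, V=1.67V)
Op 1: CLOSE 3-4: Q_total=25.00, C_total=9.00, V=2.78; Q3=16.67, Q4=8.33; dissipated=2.778
Op 2: GROUND 1: Q1=0; energy lost=81.000
Op 3: CLOSE 3-2: Q_total=20.67, C_total=12.00, V=1.72; Q3=10.33, Q2=10.33; dissipated=6.685
Total dissipated: 90.463 μJ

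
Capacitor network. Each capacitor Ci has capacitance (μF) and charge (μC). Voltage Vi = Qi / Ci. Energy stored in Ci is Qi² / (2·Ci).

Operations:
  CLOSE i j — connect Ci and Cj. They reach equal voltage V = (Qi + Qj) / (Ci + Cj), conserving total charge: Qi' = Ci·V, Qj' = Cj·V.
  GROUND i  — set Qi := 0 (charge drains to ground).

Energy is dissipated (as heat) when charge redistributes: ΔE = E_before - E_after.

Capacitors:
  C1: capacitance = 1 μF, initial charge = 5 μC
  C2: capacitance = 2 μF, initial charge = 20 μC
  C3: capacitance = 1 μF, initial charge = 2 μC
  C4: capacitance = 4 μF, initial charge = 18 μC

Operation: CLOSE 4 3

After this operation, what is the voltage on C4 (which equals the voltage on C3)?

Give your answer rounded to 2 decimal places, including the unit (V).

Answer: 4.00 V

Derivation:
Initial: C1(1μF, Q=5μC, V=5.00V), C2(2μF, Q=20μC, V=10.00V), C3(1μF, Q=2μC, V=2.00V), C4(4μF, Q=18μC, V=4.50V)
Op 1: CLOSE 4-3: Q_total=20.00, C_total=5.00, V=4.00; Q4=16.00, Q3=4.00; dissipated=2.500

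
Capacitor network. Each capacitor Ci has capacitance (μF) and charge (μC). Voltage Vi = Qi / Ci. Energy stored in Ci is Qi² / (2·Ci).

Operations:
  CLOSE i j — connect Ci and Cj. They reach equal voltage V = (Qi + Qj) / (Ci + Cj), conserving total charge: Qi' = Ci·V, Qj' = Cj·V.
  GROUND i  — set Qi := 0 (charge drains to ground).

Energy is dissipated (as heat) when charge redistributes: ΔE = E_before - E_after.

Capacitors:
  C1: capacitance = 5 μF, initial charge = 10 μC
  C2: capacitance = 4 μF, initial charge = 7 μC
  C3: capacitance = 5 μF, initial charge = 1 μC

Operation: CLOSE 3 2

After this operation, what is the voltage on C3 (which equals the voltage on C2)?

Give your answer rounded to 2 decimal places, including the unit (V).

Initial: C1(5μF, Q=10μC, V=2.00V), C2(4μF, Q=7μC, V=1.75V), C3(5μF, Q=1μC, V=0.20V)
Op 1: CLOSE 3-2: Q_total=8.00, C_total=9.00, V=0.89; Q3=4.44, Q2=3.56; dissipated=2.669

Answer: 0.89 V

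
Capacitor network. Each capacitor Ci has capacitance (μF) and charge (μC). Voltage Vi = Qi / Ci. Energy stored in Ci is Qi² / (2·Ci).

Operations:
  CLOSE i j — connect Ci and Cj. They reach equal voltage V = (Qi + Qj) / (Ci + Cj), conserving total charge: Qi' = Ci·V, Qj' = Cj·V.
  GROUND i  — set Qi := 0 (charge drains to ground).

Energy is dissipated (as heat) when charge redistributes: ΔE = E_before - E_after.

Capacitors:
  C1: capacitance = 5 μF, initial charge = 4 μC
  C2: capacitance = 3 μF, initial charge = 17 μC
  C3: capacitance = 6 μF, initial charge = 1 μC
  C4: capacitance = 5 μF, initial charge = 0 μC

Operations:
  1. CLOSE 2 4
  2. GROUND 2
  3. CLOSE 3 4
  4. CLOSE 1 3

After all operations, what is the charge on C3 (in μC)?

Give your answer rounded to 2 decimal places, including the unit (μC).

Answer: 5.64 μC

Derivation:
Initial: C1(5μF, Q=4μC, V=0.80V), C2(3μF, Q=17μC, V=5.67V), C3(6μF, Q=1μC, V=0.17V), C4(5μF, Q=0μC, V=0.00V)
Op 1: CLOSE 2-4: Q_total=17.00, C_total=8.00, V=2.12; Q2=6.38, Q4=10.62; dissipated=30.104
Op 2: GROUND 2: Q2=0; energy lost=6.773
Op 3: CLOSE 3-4: Q_total=11.62, C_total=11.00, V=1.06; Q3=6.34, Q4=5.28; dissipated=5.230
Op 4: CLOSE 1-3: Q_total=10.34, C_total=11.00, V=0.94; Q1=4.70, Q3=5.64; dissipated=0.090
Final charges: Q1=4.70, Q2=0.00, Q3=5.64, Q4=5.28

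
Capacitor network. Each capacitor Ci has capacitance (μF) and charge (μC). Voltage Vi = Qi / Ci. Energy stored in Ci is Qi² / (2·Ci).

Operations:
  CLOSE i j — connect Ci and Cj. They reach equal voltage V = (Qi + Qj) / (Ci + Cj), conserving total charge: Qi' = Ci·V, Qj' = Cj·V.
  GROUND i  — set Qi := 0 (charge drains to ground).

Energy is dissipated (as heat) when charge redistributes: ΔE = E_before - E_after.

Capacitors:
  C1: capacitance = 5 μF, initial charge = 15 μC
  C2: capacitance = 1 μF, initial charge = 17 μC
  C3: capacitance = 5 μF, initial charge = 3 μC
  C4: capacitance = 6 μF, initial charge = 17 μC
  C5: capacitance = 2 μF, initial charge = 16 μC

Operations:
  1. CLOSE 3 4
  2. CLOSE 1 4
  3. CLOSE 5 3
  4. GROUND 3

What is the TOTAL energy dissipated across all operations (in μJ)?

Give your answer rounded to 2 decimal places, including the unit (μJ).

Answer: 68.12 μJ

Derivation:
Initial: C1(5μF, Q=15μC, V=3.00V), C2(1μF, Q=17μC, V=17.00V), C3(5μF, Q=3μC, V=0.60V), C4(6μF, Q=17μC, V=2.83V), C5(2μF, Q=16μC, V=8.00V)
Op 1: CLOSE 3-4: Q_total=20.00, C_total=11.00, V=1.82; Q3=9.09, Q4=10.91; dissipated=6.802
Op 2: CLOSE 1-4: Q_total=25.91, C_total=11.00, V=2.36; Q1=11.78, Q4=14.13; dissipated=1.905
Op 3: CLOSE 5-3: Q_total=25.09, C_total=7.00, V=3.58; Q5=7.17, Q3=17.92; dissipated=27.296
Op 4: GROUND 3: Q3=0; energy lost=32.120
Total dissipated: 68.123 μJ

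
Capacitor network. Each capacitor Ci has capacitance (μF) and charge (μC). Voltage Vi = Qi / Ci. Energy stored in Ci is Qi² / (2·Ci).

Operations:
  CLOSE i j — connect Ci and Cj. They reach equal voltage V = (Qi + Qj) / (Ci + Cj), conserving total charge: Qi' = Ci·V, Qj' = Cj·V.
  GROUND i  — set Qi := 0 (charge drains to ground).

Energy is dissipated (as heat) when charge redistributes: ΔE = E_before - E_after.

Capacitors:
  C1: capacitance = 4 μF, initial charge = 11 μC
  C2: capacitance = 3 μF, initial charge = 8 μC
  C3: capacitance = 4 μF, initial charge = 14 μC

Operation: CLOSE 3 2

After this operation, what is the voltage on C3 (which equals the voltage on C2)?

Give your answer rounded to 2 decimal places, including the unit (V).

Initial: C1(4μF, Q=11μC, V=2.75V), C2(3μF, Q=8μC, V=2.67V), C3(4μF, Q=14μC, V=3.50V)
Op 1: CLOSE 3-2: Q_total=22.00, C_total=7.00, V=3.14; Q3=12.57, Q2=9.43; dissipated=0.595

Answer: 3.14 V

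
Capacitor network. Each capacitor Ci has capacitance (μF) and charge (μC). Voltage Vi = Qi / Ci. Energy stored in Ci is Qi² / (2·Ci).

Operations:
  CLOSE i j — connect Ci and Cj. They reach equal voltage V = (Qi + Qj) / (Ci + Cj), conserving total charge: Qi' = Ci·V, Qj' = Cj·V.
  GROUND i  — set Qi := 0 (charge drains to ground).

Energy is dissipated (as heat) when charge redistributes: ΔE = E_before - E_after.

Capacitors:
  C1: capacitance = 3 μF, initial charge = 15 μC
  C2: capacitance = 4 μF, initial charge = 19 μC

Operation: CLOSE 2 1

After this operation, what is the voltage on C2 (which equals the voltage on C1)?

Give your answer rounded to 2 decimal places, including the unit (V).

Answer: 4.86 V

Derivation:
Initial: C1(3μF, Q=15μC, V=5.00V), C2(4μF, Q=19μC, V=4.75V)
Op 1: CLOSE 2-1: Q_total=34.00, C_total=7.00, V=4.86; Q2=19.43, Q1=14.57; dissipated=0.054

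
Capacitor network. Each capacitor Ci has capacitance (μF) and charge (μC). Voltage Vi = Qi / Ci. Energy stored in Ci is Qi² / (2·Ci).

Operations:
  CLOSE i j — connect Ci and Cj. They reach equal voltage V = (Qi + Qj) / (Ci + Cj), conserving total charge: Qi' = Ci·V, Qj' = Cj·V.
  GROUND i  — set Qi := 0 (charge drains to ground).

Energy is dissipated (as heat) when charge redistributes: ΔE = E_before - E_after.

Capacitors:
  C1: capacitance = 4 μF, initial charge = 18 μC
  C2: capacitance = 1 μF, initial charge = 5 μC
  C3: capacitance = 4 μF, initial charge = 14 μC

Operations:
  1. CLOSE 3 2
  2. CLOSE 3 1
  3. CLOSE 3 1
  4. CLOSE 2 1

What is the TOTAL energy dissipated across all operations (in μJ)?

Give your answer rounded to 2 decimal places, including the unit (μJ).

Answer: 1.44 μJ

Derivation:
Initial: C1(4μF, Q=18μC, V=4.50V), C2(1μF, Q=5μC, V=5.00V), C3(4μF, Q=14μC, V=3.50V)
Op 1: CLOSE 3-2: Q_total=19.00, C_total=5.00, V=3.80; Q3=15.20, Q2=3.80; dissipated=0.900
Op 2: CLOSE 3-1: Q_total=33.20, C_total=8.00, V=4.15; Q3=16.60, Q1=16.60; dissipated=0.490
Op 3: CLOSE 3-1: Q_total=33.20, C_total=8.00, V=4.15; Q3=16.60, Q1=16.60; dissipated=0.000
Op 4: CLOSE 2-1: Q_total=20.40, C_total=5.00, V=4.08; Q2=4.08, Q1=16.32; dissipated=0.049
Total dissipated: 1.439 μJ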